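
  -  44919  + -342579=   -387498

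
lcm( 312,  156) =312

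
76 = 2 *38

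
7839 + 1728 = 9567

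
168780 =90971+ 77809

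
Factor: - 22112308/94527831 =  - 2^2* 3^ (-1 )*17^1*19^(  -  1 ) *325181^1*1658383^ ( - 1 )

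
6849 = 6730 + 119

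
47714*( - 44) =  - 2099416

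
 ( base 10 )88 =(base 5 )323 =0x58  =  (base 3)10021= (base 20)48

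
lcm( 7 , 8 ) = 56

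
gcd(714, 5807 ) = 1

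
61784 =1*61784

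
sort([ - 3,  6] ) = [-3, 6]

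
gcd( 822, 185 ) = 1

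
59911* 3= 179733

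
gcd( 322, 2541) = 7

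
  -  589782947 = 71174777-660957724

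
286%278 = 8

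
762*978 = 745236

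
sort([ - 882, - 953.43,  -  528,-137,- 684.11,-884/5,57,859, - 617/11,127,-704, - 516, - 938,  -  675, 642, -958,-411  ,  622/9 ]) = [-958, - 953.43,  -  938,  -  882, - 704,  -  684.11, - 675, - 528,- 516,-411 , - 884/5,-137, - 617/11,57,622/9,127,642, 859 ]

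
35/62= 35/62 = 0.56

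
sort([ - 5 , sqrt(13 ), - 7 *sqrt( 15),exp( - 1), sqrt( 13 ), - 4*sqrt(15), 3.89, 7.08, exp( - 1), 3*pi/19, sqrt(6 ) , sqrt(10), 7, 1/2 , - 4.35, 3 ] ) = [ - 7  *  sqrt(15), - 4*sqrt( 15), - 5, - 4.35 , exp(-1),exp( - 1), 3*pi/19,  1/2, sqrt( 6),3,sqrt(10 ), sqrt(13),sqrt( 13),3.89,  7, 7.08] 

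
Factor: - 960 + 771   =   - 189 = - 3^3*7^1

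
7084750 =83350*85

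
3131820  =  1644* 1905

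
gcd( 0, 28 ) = 28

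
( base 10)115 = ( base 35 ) 3A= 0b1110011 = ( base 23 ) 50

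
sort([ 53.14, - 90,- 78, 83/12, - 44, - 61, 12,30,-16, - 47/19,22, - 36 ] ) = [ - 90, - 78, - 61, - 44,-36, - 16, - 47/19, 83/12, 12,22 , 30,53.14] 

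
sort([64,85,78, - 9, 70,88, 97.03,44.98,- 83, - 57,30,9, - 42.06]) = [-83, - 57,-42.06,- 9,9,30, 44.98,64,70, 78,  85,88, 97.03 ]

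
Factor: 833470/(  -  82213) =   -  2^1 *5^1*11^1*19^(-1 )*4327^( - 1)*7577^1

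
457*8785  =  4014745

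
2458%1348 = 1110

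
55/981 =55/981 = 0.06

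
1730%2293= 1730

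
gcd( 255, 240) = 15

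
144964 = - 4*(  -  36241 ) 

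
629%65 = 44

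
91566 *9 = 824094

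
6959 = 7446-487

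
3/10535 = 3/10535 = 0.00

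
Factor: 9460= 2^2 * 5^1 * 11^1 * 43^1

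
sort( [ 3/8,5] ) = [ 3/8,5 ]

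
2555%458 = 265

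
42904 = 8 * 5363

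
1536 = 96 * 16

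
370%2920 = 370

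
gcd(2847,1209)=39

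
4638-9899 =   -  5261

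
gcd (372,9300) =372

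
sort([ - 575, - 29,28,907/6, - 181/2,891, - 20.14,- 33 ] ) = [ - 575, - 181/2 , - 33, - 29, - 20.14 , 28,907/6,891]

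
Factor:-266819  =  -7^1*47^1*811^1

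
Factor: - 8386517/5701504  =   - 2^( - 7 )* 1091^1 * 7687^1 * 44543^ ( - 1)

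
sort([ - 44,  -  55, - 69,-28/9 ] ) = [ - 69, - 55, - 44,-28/9]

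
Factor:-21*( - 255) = 5355 = 3^2*5^1* 7^1*17^1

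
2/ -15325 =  - 2/15325 = - 0.00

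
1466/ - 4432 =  - 733/2216 =-  0.33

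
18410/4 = 4602 + 1/2 = 4602.50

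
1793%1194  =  599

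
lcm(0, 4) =0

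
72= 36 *2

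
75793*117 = 8867781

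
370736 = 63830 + 306906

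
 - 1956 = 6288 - 8244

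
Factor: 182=2^1*7^1*13^1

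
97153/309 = 97153/309 = 314.41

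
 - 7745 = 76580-84325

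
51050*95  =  4849750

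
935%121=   88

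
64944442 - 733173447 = -668229005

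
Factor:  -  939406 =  - 2^1*13^1*36131^1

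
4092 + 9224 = 13316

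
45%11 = 1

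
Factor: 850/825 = 2^1*3^(-1)*11^(-1 )*17^1 = 34/33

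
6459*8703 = 56212677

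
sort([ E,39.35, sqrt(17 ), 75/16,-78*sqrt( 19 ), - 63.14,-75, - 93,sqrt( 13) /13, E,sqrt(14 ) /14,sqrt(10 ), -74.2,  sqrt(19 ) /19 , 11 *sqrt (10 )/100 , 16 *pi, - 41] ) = [ - 78* sqrt(19),  -  93,-75, - 74.2, - 63.14,  -  41, sqrt(19) /19,sqrt( 14 )/14, sqrt(13) /13, 11*sqrt(10)/100,  E , E, sqrt(10 ), sqrt(17 ), 75/16,39.35, 16  *pi]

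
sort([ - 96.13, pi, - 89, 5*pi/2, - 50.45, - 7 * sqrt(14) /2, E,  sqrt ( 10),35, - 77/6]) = [ - 96.13, - 89, - 50.45, -7*sqrt(14)/2, - 77/6, E, pi, sqrt(10),5*pi/2, 35]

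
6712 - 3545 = 3167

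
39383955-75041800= -35657845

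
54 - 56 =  -2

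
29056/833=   29056/833= 34.88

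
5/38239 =5/38239 = 0.00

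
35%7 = 0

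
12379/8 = 12379/8 = 1547.38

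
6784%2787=1210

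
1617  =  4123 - 2506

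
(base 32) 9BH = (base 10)9585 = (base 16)2571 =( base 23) i2h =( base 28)C69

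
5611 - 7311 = - 1700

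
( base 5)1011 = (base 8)203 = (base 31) 47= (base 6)335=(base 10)131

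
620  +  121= 741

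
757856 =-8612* ( - 88) 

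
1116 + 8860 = 9976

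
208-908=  - 700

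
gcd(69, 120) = 3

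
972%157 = 30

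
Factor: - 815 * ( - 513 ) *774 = 2^1*3^5 * 5^1*19^1*43^1*163^1= 323605530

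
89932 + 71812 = 161744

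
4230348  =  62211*68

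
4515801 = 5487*823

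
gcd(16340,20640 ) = 860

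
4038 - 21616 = - 17578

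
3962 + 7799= 11761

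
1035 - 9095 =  - 8060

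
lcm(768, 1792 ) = 5376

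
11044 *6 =66264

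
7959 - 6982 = 977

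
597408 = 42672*14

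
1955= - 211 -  - 2166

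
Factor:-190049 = -23^1*8263^1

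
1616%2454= 1616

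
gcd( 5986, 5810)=2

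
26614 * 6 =159684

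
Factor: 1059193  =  19^1 * 107^1*521^1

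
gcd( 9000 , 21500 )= 500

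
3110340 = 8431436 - 5321096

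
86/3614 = 43/1807 = 0.02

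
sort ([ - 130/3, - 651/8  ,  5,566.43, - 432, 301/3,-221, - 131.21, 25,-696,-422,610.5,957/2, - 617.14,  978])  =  [-696, - 617.14,-432, - 422,- 221, - 131.21, - 651/8, - 130/3 , 5,25, 301/3,957/2, 566.43, 610.5, 978 ]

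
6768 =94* 72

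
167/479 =167/479 = 0.35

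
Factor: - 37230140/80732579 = - 2^2*5^1*37^1*50311^1*80732579^(- 1 )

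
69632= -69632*(  -  1 ) 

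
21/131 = 21/131= 0.16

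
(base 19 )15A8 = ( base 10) 8862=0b10001010011110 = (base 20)1232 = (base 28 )b8e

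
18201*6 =109206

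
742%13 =1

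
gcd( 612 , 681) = 3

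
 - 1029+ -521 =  -1550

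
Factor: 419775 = 3^1 * 5^2*29^1*193^1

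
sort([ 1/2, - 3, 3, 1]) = [  -  3,1/2, 1,3 ] 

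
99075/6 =16512+1/2 = 16512.50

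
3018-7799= - 4781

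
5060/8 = 632 + 1/2 = 632.50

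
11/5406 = 11/5406 = 0.00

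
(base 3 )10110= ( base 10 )93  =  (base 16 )5D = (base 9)113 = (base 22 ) 45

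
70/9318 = 35/4659 = 0.01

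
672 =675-3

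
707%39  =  5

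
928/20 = 232/5 = 46.40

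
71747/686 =104 + 403/686 = 104.59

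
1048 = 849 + 199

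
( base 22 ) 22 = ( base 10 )46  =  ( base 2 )101110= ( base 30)1G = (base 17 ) 2C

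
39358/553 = 71 + 95/553 = 71.17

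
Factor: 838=2^1*419^1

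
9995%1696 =1515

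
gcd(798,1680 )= 42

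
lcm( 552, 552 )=552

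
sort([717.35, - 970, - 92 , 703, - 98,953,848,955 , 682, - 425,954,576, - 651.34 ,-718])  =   [ - 970, - 718, - 651.34,-425, - 98, - 92,576 , 682,703,717.35,848,953,954,  955 ]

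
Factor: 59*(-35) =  - 5^1*7^1*59^1  =  - 2065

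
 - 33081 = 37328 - 70409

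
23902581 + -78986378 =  - 55083797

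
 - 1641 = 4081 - 5722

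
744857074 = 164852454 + 580004620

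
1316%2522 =1316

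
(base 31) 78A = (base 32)6q9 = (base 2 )1101101001001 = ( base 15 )210A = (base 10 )6985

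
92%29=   5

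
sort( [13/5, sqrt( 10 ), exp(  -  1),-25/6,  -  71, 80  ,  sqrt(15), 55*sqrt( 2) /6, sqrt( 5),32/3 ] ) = [ - 71 ,-25/6, exp( - 1), sqrt( 5), 13/5, sqrt(10), sqrt(15),32/3,55 * sqrt(2)/6 , 80 ]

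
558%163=69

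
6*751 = 4506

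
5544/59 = 93 + 57/59  =  93.97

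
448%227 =221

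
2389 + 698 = 3087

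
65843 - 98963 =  - 33120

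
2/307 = 2/307= 0.01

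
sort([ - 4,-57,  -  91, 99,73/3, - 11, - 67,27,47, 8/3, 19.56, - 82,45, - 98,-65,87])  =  [ - 98, - 91, - 82,  -  67, - 65, - 57, - 11,-4,  8/3,19.56,73/3,27,45,47,87,99] 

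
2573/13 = 197 + 12/13 = 197.92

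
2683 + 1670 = 4353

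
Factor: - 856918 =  - 2^1*229^1*1871^1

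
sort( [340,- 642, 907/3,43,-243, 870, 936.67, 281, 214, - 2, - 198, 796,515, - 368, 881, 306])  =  [  -  642, - 368,  -  243,-198 ,-2 , 43,214,281,907/3,306, 340, 515,796,870, 881, 936.67 ] 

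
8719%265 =239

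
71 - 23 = 48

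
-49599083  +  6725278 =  - 42873805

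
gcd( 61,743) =1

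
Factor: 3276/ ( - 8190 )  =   - 2/5  =  -2^1 * 5^( - 1)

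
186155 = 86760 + 99395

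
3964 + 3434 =7398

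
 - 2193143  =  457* (-4799) 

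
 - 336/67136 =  -21/4196 = - 0.01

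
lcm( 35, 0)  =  0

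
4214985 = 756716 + 3458269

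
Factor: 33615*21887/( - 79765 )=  - 3^4*  7^( - 1)*53^ (-1)*83^1*509^1  =  - 3422007/371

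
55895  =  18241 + 37654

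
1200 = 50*24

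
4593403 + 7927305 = 12520708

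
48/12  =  4 = 4.00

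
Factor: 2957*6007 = 17762699  =  2957^1*6007^1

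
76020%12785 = 12095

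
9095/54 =168 + 23/54= 168.43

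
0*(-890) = 0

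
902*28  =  25256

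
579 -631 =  - 52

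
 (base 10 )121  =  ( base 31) 3S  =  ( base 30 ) 41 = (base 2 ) 1111001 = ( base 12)A1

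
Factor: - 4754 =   -  2^1*2377^1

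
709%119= 114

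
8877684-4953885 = 3923799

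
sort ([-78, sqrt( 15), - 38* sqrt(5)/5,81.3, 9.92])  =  [- 78,  -  38*sqrt( 5)/5, sqrt (15), 9.92, 81.3 ]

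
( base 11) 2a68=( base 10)3946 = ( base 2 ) 111101101010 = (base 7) 14335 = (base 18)C34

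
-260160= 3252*(-80)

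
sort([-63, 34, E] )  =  [- 63 , E, 34 ]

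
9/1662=3/554 = 0.01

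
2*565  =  1130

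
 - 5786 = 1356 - 7142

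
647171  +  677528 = 1324699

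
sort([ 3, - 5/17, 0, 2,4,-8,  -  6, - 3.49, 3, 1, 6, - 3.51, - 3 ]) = [ - 8, - 6,-3.51, - 3.49, - 3,-5/17, 0,1,  2, 3, 3, 4, 6]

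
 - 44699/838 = -44699/838 =- 53.34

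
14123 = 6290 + 7833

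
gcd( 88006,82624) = 2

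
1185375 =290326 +895049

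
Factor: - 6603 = -3^1* 31^1*71^1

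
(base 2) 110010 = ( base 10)50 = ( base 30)1K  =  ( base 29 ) 1L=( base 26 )1o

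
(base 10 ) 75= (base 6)203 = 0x4B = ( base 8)113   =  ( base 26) 2n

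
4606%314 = 210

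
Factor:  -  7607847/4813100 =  - 2^( - 2)*3^1 * 5^( - 2)*13^1*19^1*10267^1*48131^( - 1) 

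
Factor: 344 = 2^3*43^1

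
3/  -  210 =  - 1/70 = - 0.01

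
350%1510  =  350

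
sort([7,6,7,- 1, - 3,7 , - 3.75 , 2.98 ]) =[ - 3.75, - 3, - 1, 2.98, 6 , 7, 7, 7] 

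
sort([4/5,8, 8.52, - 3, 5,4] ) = [-3,4/5,4,5 , 8, 8.52 ]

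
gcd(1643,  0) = 1643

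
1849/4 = 462 + 1/4= 462.25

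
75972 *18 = 1367496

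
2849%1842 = 1007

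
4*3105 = 12420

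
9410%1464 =626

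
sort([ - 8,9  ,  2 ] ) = [ - 8,2, 9]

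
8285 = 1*8285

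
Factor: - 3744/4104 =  - 2^2* 3^( - 1 ) * 13^1*19^ ( - 1)  =  - 52/57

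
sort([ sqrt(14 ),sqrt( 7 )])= [ sqrt(7), sqrt( 14) ] 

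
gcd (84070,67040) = 10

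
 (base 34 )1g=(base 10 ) 50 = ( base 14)38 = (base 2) 110010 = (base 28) 1m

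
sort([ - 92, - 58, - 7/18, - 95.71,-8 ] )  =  [-95.71, - 92, - 58, - 8, - 7/18]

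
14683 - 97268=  - 82585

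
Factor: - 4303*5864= - 2^3*13^1*331^1*733^1 = - 25232792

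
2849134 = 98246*29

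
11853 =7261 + 4592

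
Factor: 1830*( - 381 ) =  - 2^1*3^2*5^1*61^1 * 127^1 = - 697230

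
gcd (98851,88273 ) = 41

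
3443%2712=731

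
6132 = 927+5205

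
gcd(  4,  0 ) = 4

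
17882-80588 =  - 62706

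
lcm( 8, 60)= 120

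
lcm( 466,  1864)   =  1864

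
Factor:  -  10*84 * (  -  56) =2^6*3^1*5^1*7^2= 47040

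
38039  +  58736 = 96775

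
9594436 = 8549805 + 1044631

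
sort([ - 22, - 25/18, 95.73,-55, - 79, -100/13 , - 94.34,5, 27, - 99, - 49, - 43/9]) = [ - 99, - 94.34, - 79, - 55,  -  49  , - 22,-100/13, - 43/9, - 25/18,  5, 27, 95.73 ]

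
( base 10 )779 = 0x30B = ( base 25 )164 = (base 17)2be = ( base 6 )3335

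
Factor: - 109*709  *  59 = -59^1*109^1*709^1 = - 4559579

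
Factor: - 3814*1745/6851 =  - 6655430/6851 = - 2^1*5^1 * 13^( - 1 )*17^( - 1) * 31^( - 1 )*349^1*1907^1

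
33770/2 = 16885 = 16885.00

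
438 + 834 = 1272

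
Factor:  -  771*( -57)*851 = 37398897 = 3^2*19^1 * 23^1 *37^1*257^1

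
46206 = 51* 906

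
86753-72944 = 13809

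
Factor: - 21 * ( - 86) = 2^1*3^1 * 7^1*43^1 = 1806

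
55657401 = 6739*8259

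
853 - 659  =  194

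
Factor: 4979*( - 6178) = - 2^1*13^1*383^1*3089^1 = - 30760262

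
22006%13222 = 8784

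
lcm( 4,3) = 12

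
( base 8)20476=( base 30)9dk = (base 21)j65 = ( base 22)hci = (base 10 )8510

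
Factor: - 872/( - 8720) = 2^ ( - 1 )*5^( - 1) = 1/10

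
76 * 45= 3420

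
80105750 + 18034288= 98140038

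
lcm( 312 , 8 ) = 312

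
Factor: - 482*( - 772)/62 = 186052/31  =  2^2*31^(-1)*193^1*241^1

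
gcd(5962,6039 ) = 11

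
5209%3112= 2097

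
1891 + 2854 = 4745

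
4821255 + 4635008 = 9456263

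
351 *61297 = 21515247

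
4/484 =1/121=0.01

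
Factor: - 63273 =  - 3^1*7^1*23^1*131^1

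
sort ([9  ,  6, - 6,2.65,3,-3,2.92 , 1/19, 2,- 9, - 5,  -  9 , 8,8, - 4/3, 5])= [ - 9,-9,-6, - 5,  -  3, - 4/3, 1/19 , 2, 2.65,  2.92,3, 5, 6,  8,  8,9 ]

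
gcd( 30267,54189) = 27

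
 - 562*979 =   -  550198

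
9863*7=69041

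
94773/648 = 31591/216 = 146.25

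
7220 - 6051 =1169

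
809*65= 52585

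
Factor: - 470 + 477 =7^1= 7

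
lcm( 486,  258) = 20898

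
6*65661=393966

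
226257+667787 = 894044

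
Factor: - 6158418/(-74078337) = 2^1*7^2*3271^( - 1)*7549^( - 1)*20947^1   =  2052806/24692779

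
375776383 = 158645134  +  217131249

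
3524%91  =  66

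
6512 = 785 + 5727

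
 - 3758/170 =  - 23 + 76/85 = -22.11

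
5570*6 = 33420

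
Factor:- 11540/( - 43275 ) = 2^2*3^( - 1 )*5^( -1 )= 4/15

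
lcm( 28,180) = 1260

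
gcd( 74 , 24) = 2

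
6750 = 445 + 6305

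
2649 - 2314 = 335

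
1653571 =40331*41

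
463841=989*469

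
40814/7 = 5830 + 4/7 =5830.57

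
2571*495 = 1272645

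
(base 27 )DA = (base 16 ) 169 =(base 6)1401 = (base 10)361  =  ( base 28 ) CP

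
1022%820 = 202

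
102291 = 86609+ 15682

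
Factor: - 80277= - 3^1*26759^1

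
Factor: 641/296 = 2^( - 3)*37^(  -  1 )*641^1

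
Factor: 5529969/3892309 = 3^2*19^1*73^1*443^1 *3892309^(-1 ) 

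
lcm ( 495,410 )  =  40590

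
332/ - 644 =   -  83/161= -0.52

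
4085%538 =319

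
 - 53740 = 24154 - 77894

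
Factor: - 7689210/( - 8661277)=2^1*3^1* 5^1*137^( - 1)*191^( - 1)*331^( - 1 )*256307^1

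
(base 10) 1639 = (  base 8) 3147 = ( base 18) 511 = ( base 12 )B47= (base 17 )5b7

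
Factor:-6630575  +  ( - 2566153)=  - 2^3*3^1*17^1*22541^1 = - 9196728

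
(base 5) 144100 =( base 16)1806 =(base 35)50P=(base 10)6150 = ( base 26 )92e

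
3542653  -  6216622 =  - 2673969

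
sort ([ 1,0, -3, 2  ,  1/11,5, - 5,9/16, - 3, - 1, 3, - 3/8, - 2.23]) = [ - 5, - 3,-3, - 2.23, - 1, - 3/8, 0, 1/11, 9/16, 1, 2,  3,5]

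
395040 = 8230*48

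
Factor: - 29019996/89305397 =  - 2^2 * 3^2*806111^1*89305397^(  -  1)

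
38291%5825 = 3341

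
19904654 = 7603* 2618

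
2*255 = 510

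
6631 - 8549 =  - 1918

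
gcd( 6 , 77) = 1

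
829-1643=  - 814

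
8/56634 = 4/28317  =  0.00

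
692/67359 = 692/67359= 0.01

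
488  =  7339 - 6851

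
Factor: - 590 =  - 2^1*5^1*59^1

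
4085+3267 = 7352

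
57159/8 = 57159/8= 7144.88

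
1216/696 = 152/87 = 1.75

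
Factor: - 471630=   -  2^1*3^1*5^1*79^1*199^1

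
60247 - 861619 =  - 801372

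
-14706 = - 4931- 9775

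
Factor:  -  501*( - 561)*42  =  2^1*3^3*7^1*11^1*17^1*167^1=11804562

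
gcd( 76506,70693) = 1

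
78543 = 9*8727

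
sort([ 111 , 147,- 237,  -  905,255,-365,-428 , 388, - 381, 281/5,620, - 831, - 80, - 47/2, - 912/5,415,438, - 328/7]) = [-905, - 831 , - 428, - 381, - 365, - 237, - 912/5, - 80,-328/7, - 47/2,  281/5 , 111,147, 255,  388, 415,  438,620] 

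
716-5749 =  - 5033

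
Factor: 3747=3^1*1249^1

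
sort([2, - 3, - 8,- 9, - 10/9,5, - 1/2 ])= [ - 9,-8, - 3, - 10/9, - 1/2, 2,5 ] 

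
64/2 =32 = 32.00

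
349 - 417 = - 68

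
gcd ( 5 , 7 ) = 1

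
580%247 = 86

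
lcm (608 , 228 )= 1824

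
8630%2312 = 1694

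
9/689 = 9/689 = 0.01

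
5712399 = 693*8243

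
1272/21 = 424/7= 60.57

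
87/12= 7+1/4 = 7.25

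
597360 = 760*786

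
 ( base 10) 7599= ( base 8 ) 16657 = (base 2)1110110101111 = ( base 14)2AAB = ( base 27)abc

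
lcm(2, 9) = 18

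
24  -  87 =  - 63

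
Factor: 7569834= 2^1*3^1*1261639^1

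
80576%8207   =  6713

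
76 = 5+71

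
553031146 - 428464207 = 124566939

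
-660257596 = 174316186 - 834573782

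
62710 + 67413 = 130123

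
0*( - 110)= 0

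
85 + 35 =120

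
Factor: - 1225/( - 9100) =7/52 = 2^( - 2 )*7^1*13^ ( - 1 ) 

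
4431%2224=2207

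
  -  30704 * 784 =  - 24071936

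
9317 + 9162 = 18479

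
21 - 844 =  - 823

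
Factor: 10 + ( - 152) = - 2^1*71^1 = - 142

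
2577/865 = 2577/865 = 2.98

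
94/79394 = 47/39697 = 0.00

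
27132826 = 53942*503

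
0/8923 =0=0.00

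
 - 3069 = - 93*33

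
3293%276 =257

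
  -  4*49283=  -  197132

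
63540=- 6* ( - 10590)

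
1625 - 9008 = - 7383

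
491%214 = 63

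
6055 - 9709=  - 3654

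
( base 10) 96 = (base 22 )48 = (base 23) 44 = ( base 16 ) 60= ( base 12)80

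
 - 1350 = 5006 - 6356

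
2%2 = 0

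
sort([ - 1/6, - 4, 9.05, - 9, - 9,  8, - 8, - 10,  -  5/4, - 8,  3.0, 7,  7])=[-10, - 9, - 9 , - 8,-8, - 4, -5/4, - 1/6,3.0, 7, 7, 8 , 9.05] 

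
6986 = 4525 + 2461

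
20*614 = 12280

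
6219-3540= 2679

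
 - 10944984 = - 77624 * 141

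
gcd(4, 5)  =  1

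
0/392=0 = 0.00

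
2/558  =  1/279 = 0.00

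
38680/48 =4835/6 = 805.83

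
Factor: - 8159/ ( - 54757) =17^( - 1 )*41^1*199^1*3221^( - 1 )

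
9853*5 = 49265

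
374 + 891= 1265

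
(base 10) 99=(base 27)3I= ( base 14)71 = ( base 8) 143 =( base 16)63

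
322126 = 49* 6574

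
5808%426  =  270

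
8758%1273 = 1120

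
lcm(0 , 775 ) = 0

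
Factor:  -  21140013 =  - 3^1 * 23^1*306377^1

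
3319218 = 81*40978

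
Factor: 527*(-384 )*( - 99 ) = 20034432=2^7 * 3^3* 11^1*17^1 * 31^1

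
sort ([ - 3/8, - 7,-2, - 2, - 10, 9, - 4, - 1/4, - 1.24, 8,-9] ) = [ - 10, - 9,-7, - 4, - 2, - 2, - 1.24, - 3/8, - 1/4, 8, 9]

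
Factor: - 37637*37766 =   -  2^1*23^1*61^1*617^1*821^1= - 1421398942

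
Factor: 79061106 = 2^1*3^1*3623^1 * 3637^1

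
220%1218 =220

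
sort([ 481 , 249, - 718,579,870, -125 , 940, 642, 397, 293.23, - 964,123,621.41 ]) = [ - 964, - 718, - 125, 123,249,293.23,397,481,579,621.41, 642,870,940 ]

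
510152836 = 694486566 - 184333730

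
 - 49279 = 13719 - 62998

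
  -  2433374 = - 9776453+7343079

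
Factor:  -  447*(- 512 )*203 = 2^9*3^1*7^1 * 29^1*149^1=46459392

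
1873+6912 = 8785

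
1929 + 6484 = 8413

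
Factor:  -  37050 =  - 2^1*3^1 * 5^2 * 13^1*19^1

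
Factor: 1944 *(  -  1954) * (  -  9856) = 37438765056 = 2^11*3^5*7^1*11^1*977^1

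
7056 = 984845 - 977789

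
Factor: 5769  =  3^2*641^1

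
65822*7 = 460754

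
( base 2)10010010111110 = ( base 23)hhm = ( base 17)1f95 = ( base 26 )DNK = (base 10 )9406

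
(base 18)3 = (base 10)3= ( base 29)3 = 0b11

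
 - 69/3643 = -1 + 3574/3643 = - 0.02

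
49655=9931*5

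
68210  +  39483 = 107693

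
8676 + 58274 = 66950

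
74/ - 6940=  - 1 + 3433/3470 = -0.01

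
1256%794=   462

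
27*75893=2049111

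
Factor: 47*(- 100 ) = -2^2*5^2*47^1 = - 4700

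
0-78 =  -78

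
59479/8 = 59479/8 = 7434.88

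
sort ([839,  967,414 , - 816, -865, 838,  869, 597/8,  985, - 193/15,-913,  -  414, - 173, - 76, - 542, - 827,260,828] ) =[ - 913,  -  865,-827, - 816, - 542, - 414,-173,-76,-193/15, 597/8, 260, 414,828,838,839,869 , 967,985] 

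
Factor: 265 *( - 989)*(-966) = 253174110= 2^1 * 3^1*5^1*7^1*23^2*43^1 * 53^1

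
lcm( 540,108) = 540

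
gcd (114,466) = 2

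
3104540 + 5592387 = 8696927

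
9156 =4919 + 4237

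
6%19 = 6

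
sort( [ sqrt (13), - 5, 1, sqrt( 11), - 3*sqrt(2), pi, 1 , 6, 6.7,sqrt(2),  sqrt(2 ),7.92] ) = [ - 5, - 3 * sqrt(2 ), 1, 1, sqrt(2), sqrt(2), pi, sqrt(11), sqrt( 13 ), 6,6.7,7.92 ] 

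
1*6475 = 6475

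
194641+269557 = 464198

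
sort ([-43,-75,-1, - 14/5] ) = [ -75,- 43,- 14/5,  -  1 ]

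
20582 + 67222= 87804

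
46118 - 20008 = 26110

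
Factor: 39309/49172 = 2^ ( - 2 )*3^1*19^( - 1)*647^(-1)*13103^1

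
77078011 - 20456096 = 56621915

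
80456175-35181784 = 45274391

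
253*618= 156354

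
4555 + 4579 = 9134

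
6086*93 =565998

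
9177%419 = 378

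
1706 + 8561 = 10267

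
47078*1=47078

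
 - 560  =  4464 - 5024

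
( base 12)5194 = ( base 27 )C5D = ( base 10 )8896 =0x22c0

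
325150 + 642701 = 967851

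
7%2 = 1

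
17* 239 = 4063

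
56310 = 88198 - 31888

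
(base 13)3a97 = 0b10000011010101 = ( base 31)8n4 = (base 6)102525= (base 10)8405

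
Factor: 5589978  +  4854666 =2^2 * 3^2*7^2 * 31^1*191^1 = 10444644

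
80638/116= 695 + 9/58=695.16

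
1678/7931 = 1678/7931 = 0.21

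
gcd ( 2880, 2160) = 720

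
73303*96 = 7037088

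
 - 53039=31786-84825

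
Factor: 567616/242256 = 724/309 = 2^2*3^( - 1)*103^( - 1)*181^1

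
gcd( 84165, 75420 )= 15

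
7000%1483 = 1068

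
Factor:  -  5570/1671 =  -  10/3= - 2^1*3^( - 1)*5^1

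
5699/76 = 5699/76 = 74.99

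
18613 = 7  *2659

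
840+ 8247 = 9087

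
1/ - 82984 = - 1+82983/82984 = - 0.00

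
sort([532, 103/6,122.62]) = [ 103/6, 122.62, 532]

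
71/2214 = 71/2214  =  0.03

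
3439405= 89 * 38645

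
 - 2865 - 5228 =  - 8093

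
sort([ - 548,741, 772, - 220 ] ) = [ - 548, - 220,741, 772]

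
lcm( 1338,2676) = 2676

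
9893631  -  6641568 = 3252063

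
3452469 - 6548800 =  - 3096331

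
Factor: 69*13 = 897 = 3^1*13^1*23^1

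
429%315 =114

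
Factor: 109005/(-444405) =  - 13^1 * 53^( - 1 ) = -13/53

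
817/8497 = 817/8497 = 0.10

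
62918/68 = 925  +  9/34=   925.26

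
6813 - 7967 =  - 1154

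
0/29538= 0=0.00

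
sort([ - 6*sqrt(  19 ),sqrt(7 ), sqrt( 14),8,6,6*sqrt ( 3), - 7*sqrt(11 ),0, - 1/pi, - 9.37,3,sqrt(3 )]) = [  -  6*sqrt(19 ),-7*sqrt( 11),-9.37, - 1/pi, 0,sqrt(3 ),sqrt( 7 ) , 3, sqrt( 14) , 6,  8, 6*sqrt(3)]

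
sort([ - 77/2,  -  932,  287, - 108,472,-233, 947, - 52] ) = [ - 932, - 233, - 108, - 52, - 77/2, 287 , 472,  947]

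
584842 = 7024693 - 6439851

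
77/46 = 1  +  31/46 = 1.67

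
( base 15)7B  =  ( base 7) 224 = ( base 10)116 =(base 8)164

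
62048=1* 62048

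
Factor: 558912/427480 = 69864/53435 = 2^3*3^1 * 5^(-1 )*41^1 * 71^1*10687^( - 1 ) 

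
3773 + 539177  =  542950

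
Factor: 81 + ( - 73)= 2^3 = 8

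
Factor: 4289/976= 2^(-4 ) * 61^( - 1)*4289^1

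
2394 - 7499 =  - 5105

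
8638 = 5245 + 3393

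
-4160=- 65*64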